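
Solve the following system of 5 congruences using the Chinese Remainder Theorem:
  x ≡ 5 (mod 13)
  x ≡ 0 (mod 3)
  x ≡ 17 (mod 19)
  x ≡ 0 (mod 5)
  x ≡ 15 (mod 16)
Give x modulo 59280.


Product of moduli M = 13 · 3 · 19 · 5 · 16 = 59280.
Merge one congruence at a time:
  Start: x ≡ 5 (mod 13).
  Combine with x ≡ 0 (mod 3); new modulus lcm = 39.
    Write x = 5 + 13·t and substitute into x ≡ 0 (mod 3): 13·t ≡ 0 − 5 = -5 (mod 3).
    Reduce coefficients mod 3: 1·t ≡ 1 (mod 3).
    So t ≡ 1 (mod 3).
    Then x = 5 + 13·1 = 18, valid modulo lcm(13, 3) = 39: x ≡ 18 (mod 39).
  Combine with x ≡ 17 (mod 19); new modulus lcm = 741.
    Write x = 18 + 39·t and substitute into x ≡ 17 (mod 19): 39·t ≡ 17 − 18 = -1 (mod 19).
    Reduce coefficients mod 19: 1·t ≡ 18 (mod 19).
    So t ≡ 18 (mod 19).
    Then x = 18 + 39·18 = 720, valid modulo lcm(39, 19) = 741: x ≡ 720 (mod 741).
  Combine with x ≡ 0 (mod 5); new modulus lcm = 3705.
    Write x = 720 + 741·t and substitute into x ≡ 0 (mod 5): 741·t ≡ 0 − 720 = -720 (mod 5).
    Reduce coefficients mod 5: 1·t ≡ 0 (mod 5).
    So t ≡ 0 (mod 5).
    Then x = 720 + 741·0 = 720, valid modulo lcm(741, 5) = 3705: x ≡ 720 (mod 3705).
  Combine with x ≡ 15 (mod 16); new modulus lcm = 59280.
    Write x = 720 + 3705·t and substitute into x ≡ 15 (mod 16): 3705·t ≡ 15 − 720 = -705 (mod 16).
    Reduce coefficients mod 16: 9·t ≡ 15 (mod 16).
    The inverse of 9 mod 16 is 9 (since 9·9 = 81 = 5·16 + 1), so t ≡ 9·15 = 135 ≡ 7 (mod 16).
    Then x = 720 + 3705·7 = 26655, valid modulo lcm(3705, 16) = 59280: x ≡ 26655 (mod 59280).
Verify against each original: 26655 mod 13 = 5, 26655 mod 3 = 0, 26655 mod 19 = 17, 26655 mod 5 = 0, 26655 mod 16 = 15.

x ≡ 26655 (mod 59280).


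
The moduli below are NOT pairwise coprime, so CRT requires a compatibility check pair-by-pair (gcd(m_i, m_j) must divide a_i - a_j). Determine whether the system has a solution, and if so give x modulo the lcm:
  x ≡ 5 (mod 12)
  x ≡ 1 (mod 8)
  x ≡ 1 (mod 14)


Moduli 12, 8, 14 are not pairwise coprime, so CRT works modulo lcm(m_i) when all pairwise compatibility conditions hold.
Pairwise compatibility: gcd(m_i, m_j) must divide a_i - a_j for every pair.
Merge one congruence at a time:
  Start: x ≡ 5 (mod 12).
  Combine with x ≡ 1 (mod 8): gcd(12, 8) = 4; 1 - 5 = -4, which IS divisible by 4, so compatible.
    Write x = 5 + 12·t and substitute into x ≡ 1 (mod 8): 12·t ≡ 1 − 5 = -4 (mod 8).
    Divide the congruence (and modulus) by g = 4: 3·t ≡ -1 (mod 2).
    Reduce coefficients mod 2: 1·t ≡ 1 (mod 2).
    So t ≡ 1 (mod 2).
    Then x = 5 + 12·1 = 17, valid modulo lcm(12, 8) = 24: x ≡ 17 (mod 24).
  Combine with x ≡ 1 (mod 14): gcd(24, 14) = 2; 1 - 17 = -16, which IS divisible by 2, so compatible.
    Write x = 17 + 24·t and substitute into x ≡ 1 (mod 14): 24·t ≡ 1 − 17 = -16 (mod 14).
    Divide the congruence (and modulus) by g = 2: 12·t ≡ -8 (mod 7).
    Reduce coefficients mod 7: 5·t ≡ 6 (mod 7).
    The inverse of 5 mod 7 is 3 (since 5·3 = 15 = 2·7 + 1), so t ≡ 3·6 = 18 ≡ 4 (mod 7).
    Then x = 17 + 24·4 = 113, valid modulo lcm(24, 14) = 168: x ≡ 113 (mod 168).
Verify: 113 mod 12 = 5, 113 mod 8 = 1, 113 mod 14 = 1.

x ≡ 113 (mod 168).


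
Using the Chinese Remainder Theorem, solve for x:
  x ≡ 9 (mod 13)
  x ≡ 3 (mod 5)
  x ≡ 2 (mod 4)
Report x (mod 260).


Moduli 13, 5, 4 are pairwise coprime; by CRT there is a unique solution modulo M = 13 · 5 · 4 = 260.
Solve pairwise, accumulating the modulus:
  Start with x ≡ 9 (mod 13).
  Combine with x ≡ 3 (mod 5): since gcd(13, 5) = 1, we get a unique residue mod 65.
    Write x = 9 + 13·t and substitute into x ≡ 3 (mod 5): 13·t ≡ 3 − 9 = -6 (mod 5).
    Reduce coefficients mod 5: 3·t ≡ 4 (mod 5).
    The inverse of 3 mod 5 is 2 (since 3·2 = 6 = 1·5 + 1), so t ≡ 2·4 = 8 ≡ 3 (mod 5).
    Then x = 9 + 13·3 = 48, valid modulo lcm(13, 5) = 65: x ≡ 48 (mod 65).
  Combine with x ≡ 2 (mod 4): since gcd(65, 4) = 1, we get a unique residue mod 260.
    Write x = 48 + 65·t and substitute into x ≡ 2 (mod 4): 65·t ≡ 2 − 48 = -46 (mod 4).
    Reduce coefficients mod 4: 1·t ≡ 2 (mod 4).
    So t ≡ 2 (mod 4).
    Then x = 48 + 65·2 = 178, valid modulo lcm(65, 4) = 260: x ≡ 178 (mod 260).
Verify: 178 mod 13 = 9 ✓, 178 mod 5 = 3 ✓, 178 mod 4 = 2 ✓.

x ≡ 178 (mod 260).


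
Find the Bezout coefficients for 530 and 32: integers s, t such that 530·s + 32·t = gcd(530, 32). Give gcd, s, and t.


Euclidean algorithm on (530, 32) — divide until remainder is 0:
  530 = 16 · 32 + 18
  32 = 1 · 18 + 14
  18 = 1 · 14 + 4
  14 = 3 · 4 + 2
  4 = 2 · 2 + 0
gcd(530, 32) = 2.
Track Bezout coefficients alongside the remainders: start with r₀ = 530 = a·1 + b·0 (s = 1, t = 0) and r₁ = 32 = a·0 + b·1 (s = 0, t = 1); each new remainder r_{k+1} = r_{k-1} − q_k·r_k inherits s_{k+1} = s_{k-1} − q_k·s_k, t_{k+1} = t_{k-1} − q_k·t_k, so r_k = a·s_k + b·t_k at every step:
  q = 16: r = 18, s = 1 − 16·0 = 1, t = 0 − 16·1 = -16  (check: 530·1 + 32·(-16) = 18)
  q = 1: r = 14, s = 0 − 1·1 = -1, t = 1 − 1·(-16) = 17  (check: 530·(-1) + 32·17 = 14)
  q = 1: r = 4, s = 1 − 1·(-1) = 2, t = -16 − 1·17 = -33  (check: 530·2 + 32·(-33) = 4)
  q = 3: r = 2, s = -1 − 3·2 = -7, t = 17 − 3·(-33) = 116  (check: 530·(-7) + 32·116 = 2)
The row with r = 2 (the gcd) gives the Bezout coefficients s = -7, t = 116.
Result: 530 · (-7) + 32 · (116) = 2.

gcd(530, 32) = 2; s = -7, t = 116 (check: 530·(-7) + 32·116 = 2).


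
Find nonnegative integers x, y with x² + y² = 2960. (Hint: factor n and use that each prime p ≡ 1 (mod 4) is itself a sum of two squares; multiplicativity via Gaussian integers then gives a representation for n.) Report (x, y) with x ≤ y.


Step 1: Factor n = 2960 = 2^4 · 5 · 37.
Step 2: Check the mod-4 condition on each prime factor: 2 = 2 (special); 5 ≡ 1 (mod 4), exponent 1; 37 ≡ 1 (mod 4), exponent 1.
All primes ≡ 3 (mod 4) appear to even exponent (or don't appear), so by the two-squares theorem n IS expressible as a sum of two squares.
Step 3: Build a representation. Group n = k² · m with k = 4 and m = 5 · 37 = 185 (a product of primes ≡ 1 (mod 4)); a representation of m scales to one of n via (k·x)² + (k·y)² = k²(x² + y²). Each prime p ≡ 1 (mod 4) is itself a sum of two squares; find a² by testing p − a² for a perfect square:
  5: 5 − 1² = 4 = 2² ⇒ 5 = 1² + 2².
  37: 37 − 1² = 36 = 6² ⇒ 37 = 1² + 6².
  Combine using the Brahmagupta–Fibonacci identity (a² + b²)(c² + d²) = (ac − bd)² + (ad + bc)² = (ac + bd)² + (ad − bc)²:
  5 · 37 = 185: from (1² + 2²)(1² + 6²), take (1·1 − 2·6, 1·6 + 2·1) = (1 − 12, 6 + 2) = (-11, 8); dropping signs (only squares matter) gives (11, 8); check 11² + 8² = 121 + 64 = 185 ✓.
  Scale by k = 4: (4·11, 4·8) = (44, 32).
Step 4: Order so x ≤ y and verify: 32² + 44² = 1024 + 1936 = 2960 = n. ✓

n = 2960 = 32² + 44² (one valid representation with x ≤ y).


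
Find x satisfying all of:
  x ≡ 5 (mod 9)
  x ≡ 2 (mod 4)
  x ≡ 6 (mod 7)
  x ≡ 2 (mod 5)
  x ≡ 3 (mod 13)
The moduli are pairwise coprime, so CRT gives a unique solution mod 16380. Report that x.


Product of moduli M = 9 · 4 · 7 · 5 · 13 = 16380.
Merge one congruence at a time:
  Start: x ≡ 5 (mod 9).
  Combine with x ≡ 2 (mod 4); new modulus lcm = 36.
    Write x = 5 + 9·t and substitute into x ≡ 2 (mod 4): 9·t ≡ 2 − 5 = -3 (mod 4).
    Reduce coefficients mod 4: 1·t ≡ 1 (mod 4).
    So t ≡ 1 (mod 4).
    Then x = 5 + 9·1 = 14, valid modulo lcm(9, 4) = 36: x ≡ 14 (mod 36).
  Combine with x ≡ 6 (mod 7); new modulus lcm = 252.
    Write x = 14 + 36·t and substitute into x ≡ 6 (mod 7): 36·t ≡ 6 − 14 = -8 (mod 7).
    Reduce coefficients mod 7: 1·t ≡ 6 (mod 7).
    So t ≡ 6 (mod 7).
    Then x = 14 + 36·6 = 230, valid modulo lcm(36, 7) = 252: x ≡ 230 (mod 252).
  Combine with x ≡ 2 (mod 5); new modulus lcm = 1260.
    Write x = 230 + 252·t and substitute into x ≡ 2 (mod 5): 252·t ≡ 2 − 230 = -228 (mod 5).
    Reduce coefficients mod 5: 2·t ≡ 2 (mod 5).
    The inverse of 2 mod 5 is 3 (since 2·3 = 6 = 1·5 + 1), so t ≡ 3·2 = 6 ≡ 1 (mod 5).
    Then x = 230 + 252·1 = 482, valid modulo lcm(252, 5) = 1260: x ≡ 482 (mod 1260).
  Combine with x ≡ 3 (mod 13); new modulus lcm = 16380.
    Write x = 482 + 1260·t and substitute into x ≡ 3 (mod 13): 1260·t ≡ 3 − 482 = -479 (mod 13).
    Reduce coefficients mod 13: 12·t ≡ 2 (mod 13).
    The inverse of 12 mod 13 is 12 (since 12·12 = 144 = 11·13 + 1), so t ≡ 12·2 = 24 ≡ 11 (mod 13).
    Then x = 482 + 1260·11 = 14342, valid modulo lcm(1260, 13) = 16380: x ≡ 14342 (mod 16380).
Verify against each original: 14342 mod 9 = 5, 14342 mod 4 = 2, 14342 mod 7 = 6, 14342 mod 5 = 2, 14342 mod 13 = 3.

x ≡ 14342 (mod 16380).


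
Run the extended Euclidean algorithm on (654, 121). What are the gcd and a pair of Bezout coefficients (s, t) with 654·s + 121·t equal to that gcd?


Euclidean algorithm on (654, 121) — divide until remainder is 0:
  654 = 5 · 121 + 49
  121 = 2 · 49 + 23
  49 = 2 · 23 + 3
  23 = 7 · 3 + 2
  3 = 1 · 2 + 1
  2 = 2 · 1 + 0
gcd(654, 121) = 1.
Track Bezout coefficients alongside the remainders: start with r₀ = 654 = a·1 + b·0 (s = 1, t = 0) and r₁ = 121 = a·0 + b·1 (s = 0, t = 1); each new remainder r_{k+1} = r_{k-1} − q_k·r_k inherits s_{k+1} = s_{k-1} − q_k·s_k, t_{k+1} = t_{k-1} − q_k·t_k, so r_k = a·s_k + b·t_k at every step:
  q = 5: r = 49, s = 1 − 5·0 = 1, t = 0 − 5·1 = -5  (check: 654·1 + 121·(-5) = 49)
  q = 2: r = 23, s = 0 − 2·1 = -2, t = 1 − 2·(-5) = 11  (check: 654·(-2) + 121·11 = 23)
  q = 2: r = 3, s = 1 − 2·(-2) = 5, t = -5 − 2·11 = -27  (check: 654·5 + 121·(-27) = 3)
  q = 7: r = 2, s = -2 − 7·5 = -37, t = 11 − 7·(-27) = 200  (check: 654·(-37) + 121·200 = 2)
  q = 1: r = 1, s = 5 − 1·(-37) = 42, t = -27 − 1·200 = -227  (check: 654·42 + 121·(-227) = 1)
The row with r = 1 (the gcd) gives the Bezout coefficients s = 42, t = -227.
Result: 654 · (42) + 121 · (-227) = 1.

gcd(654, 121) = 1; s = 42, t = -227 (check: 654·42 + 121·(-227) = 1).


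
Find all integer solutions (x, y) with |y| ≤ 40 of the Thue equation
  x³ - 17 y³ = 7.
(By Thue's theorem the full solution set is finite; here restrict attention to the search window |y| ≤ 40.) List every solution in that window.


The equation is x³ - 17y³ = 7. For fixed y, x³ = 17·y³ + 7, so a solution requires the RHS to be a perfect cube.
Strategy: iterate y from -40 to 40, compute RHS = 17·y³ + 7, and check whether it is a (positive or negative) perfect cube.
Check small values of y:
  y = 0: RHS = 7 is not a perfect cube.
  y = 1: RHS = 24 is not a perfect cube.
  y = -1: RHS = -10 is not a perfect cube.
  y = 2: RHS = 143 is not a perfect cube.
  y = -2: RHS = -129 is not a perfect cube.
  y = 3: RHS = 466 is not a perfect cube.
  y = -3: RHS = -452 is not a perfect cube.
Continuing the search up to |y| = 40 finds no solutions either.
No (x, y) in the scanned range satisfies the equation.

No integer solutions with |y| ≤ 40.


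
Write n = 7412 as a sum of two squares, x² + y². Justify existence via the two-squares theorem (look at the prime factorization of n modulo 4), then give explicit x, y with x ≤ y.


Step 1: Factor n = 7412 = 2^2 · 17 · 109.
Step 2: Check the mod-4 condition on each prime factor: 2 = 2 (special); 17 ≡ 1 (mod 4), exponent 1; 109 ≡ 1 (mod 4), exponent 1.
All primes ≡ 3 (mod 4) appear to even exponent (or don't appear), so by the two-squares theorem n IS expressible as a sum of two squares.
Step 3: Build a representation. Group n = k² · m with k = 2 and m = 17 · 109 = 1853 (a product of primes ≡ 1 (mod 4)); a representation of m scales to one of n via (k·x)² + (k·y)² = k²(x² + y²). Each prime p ≡ 1 (mod 4) is itself a sum of two squares; find a² by testing p − a² for a perfect square:
  17: 17 − 1² = 16 = 4² ⇒ 17 = 1² + 4².
  109: 109 − 1² = 108, 109 − 2² = 105, 109 − 3² = 100 = 10² ⇒ 109 = 3² + 10².
  Combine using the Brahmagupta–Fibonacci identity (a² + b²)(c² + d²) = (ac − bd)² + (ad + bc)² = (ac + bd)² + (ad − bc)²:
  17 · 109 = 1853: from (1² + 4²)(3² + 10²), take (1·3 − 4·10, 1·10 + 4·3) = (3 − 40, 10 + 12) = (-37, 22); dropping signs (only squares matter) gives (37, 22); check 37² + 22² = 1369 + 484 = 1853 ✓.
  Scale by k = 2: (2·37, 2·22) = (74, 44).
Step 4: Order so x ≤ y and verify: 44² + 74² = 1936 + 5476 = 7412 = n. ✓

n = 7412 = 44² + 74² (one valid representation with x ≤ y).


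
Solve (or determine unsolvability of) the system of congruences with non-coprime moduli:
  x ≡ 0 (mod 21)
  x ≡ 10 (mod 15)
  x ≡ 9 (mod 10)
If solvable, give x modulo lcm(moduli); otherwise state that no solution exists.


Moduli 21, 15, 10 are not pairwise coprime, so CRT works modulo lcm(m_i) when all pairwise compatibility conditions hold.
Pairwise compatibility: gcd(m_i, m_j) must divide a_i - a_j for every pair.
Merge one congruence at a time:
  Start: x ≡ 0 (mod 21).
  Combine with x ≡ 10 (mod 15): gcd(21, 15) = 3, and 10 - 0 = 10 is NOT divisible by 3.
    ⇒ system is inconsistent (no integer solution).

No solution (the system is inconsistent).


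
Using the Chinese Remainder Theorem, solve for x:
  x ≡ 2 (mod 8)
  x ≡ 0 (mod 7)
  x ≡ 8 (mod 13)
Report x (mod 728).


Moduli 8, 7, 13 are pairwise coprime; by CRT there is a unique solution modulo M = 8 · 7 · 13 = 728.
Solve pairwise, accumulating the modulus:
  Start with x ≡ 2 (mod 8).
  Combine with x ≡ 0 (mod 7): since gcd(8, 7) = 1, we get a unique residue mod 56.
    Write x = 2 + 8·t and substitute into x ≡ 0 (mod 7): 8·t ≡ 0 − 2 = -2 (mod 7).
    Reduce coefficients mod 7: 1·t ≡ 5 (mod 7).
    So t ≡ 5 (mod 7).
    Then x = 2 + 8·5 = 42, valid modulo lcm(8, 7) = 56: x ≡ 42 (mod 56).
  Combine with x ≡ 8 (mod 13): since gcd(56, 13) = 1, we get a unique residue mod 728.
    Write x = 42 + 56·t and substitute into x ≡ 8 (mod 13): 56·t ≡ 8 − 42 = -34 (mod 13).
    Reduce coefficients mod 13: 4·t ≡ 5 (mod 13).
    The inverse of 4 mod 13 is 10 (since 4·10 = 40 = 3·13 + 1), so t ≡ 10·5 = 50 ≡ 11 (mod 13).
    Then x = 42 + 56·11 = 658, valid modulo lcm(56, 13) = 728: x ≡ 658 (mod 728).
Verify: 658 mod 8 = 2 ✓, 658 mod 7 = 0 ✓, 658 mod 13 = 8 ✓.

x ≡ 658 (mod 728).


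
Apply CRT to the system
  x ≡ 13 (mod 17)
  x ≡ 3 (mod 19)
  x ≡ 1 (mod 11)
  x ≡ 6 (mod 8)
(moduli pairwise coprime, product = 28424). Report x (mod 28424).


Product of moduli M = 17 · 19 · 11 · 8 = 28424.
Merge one congruence at a time:
  Start: x ≡ 13 (mod 17).
  Combine with x ≡ 3 (mod 19); new modulus lcm = 323.
    Write x = 13 + 17·t and substitute into x ≡ 3 (mod 19): 17·t ≡ 3 − 13 = -10 (mod 19).
    Reduce coefficients mod 19: 17·t ≡ 9 (mod 19).
    The inverse of 17 mod 19 is 9 (since 17·9 = 153 = 8·19 + 1), so t ≡ 9·9 = 81 ≡ 5 (mod 19).
    Then x = 13 + 17·5 = 98, valid modulo lcm(17, 19) = 323: x ≡ 98 (mod 323).
  Combine with x ≡ 1 (mod 11); new modulus lcm = 3553.
    Write x = 98 + 323·t and substitute into x ≡ 1 (mod 11): 323·t ≡ 1 − 98 = -97 (mod 11).
    Reduce coefficients mod 11: 4·t ≡ 2 (mod 11).
    The inverse of 4 mod 11 is 3 (since 4·3 = 12 = 1·11 + 1), so t ≡ 3·2 = 6 ≡ 6 (mod 11).
    Then x = 98 + 323·6 = 2036, valid modulo lcm(323, 11) = 3553: x ≡ 2036 (mod 3553).
  Combine with x ≡ 6 (mod 8); new modulus lcm = 28424.
    Write x = 2036 + 3553·t and substitute into x ≡ 6 (mod 8): 3553·t ≡ 6 − 2036 = -2030 (mod 8).
    Reduce coefficients mod 8: 1·t ≡ 2 (mod 8).
    So t ≡ 2 (mod 8).
    Then x = 2036 + 3553·2 = 9142, valid modulo lcm(3553, 8) = 28424: x ≡ 9142 (mod 28424).
Verify against each original: 9142 mod 17 = 13, 9142 mod 19 = 3, 9142 mod 11 = 1, 9142 mod 8 = 6.

x ≡ 9142 (mod 28424).


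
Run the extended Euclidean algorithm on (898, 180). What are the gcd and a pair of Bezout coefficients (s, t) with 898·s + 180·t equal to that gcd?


Euclidean algorithm on (898, 180) — divide until remainder is 0:
  898 = 4 · 180 + 178
  180 = 1 · 178 + 2
  178 = 89 · 2 + 0
gcd(898, 180) = 2.
Track Bezout coefficients alongside the remainders: start with r₀ = 898 = a·1 + b·0 (s = 1, t = 0) and r₁ = 180 = a·0 + b·1 (s = 0, t = 1); each new remainder r_{k+1} = r_{k-1} − q_k·r_k inherits s_{k+1} = s_{k-1} − q_k·s_k, t_{k+1} = t_{k-1} − q_k·t_k, so r_k = a·s_k + b·t_k at every step:
  q = 4: r = 178, s = 1 − 4·0 = 1, t = 0 − 4·1 = -4  (check: 898·1 + 180·(-4) = 178)
  q = 1: r = 2, s = 0 − 1·1 = -1, t = 1 − 1·(-4) = 5  (check: 898·(-1) + 180·5 = 2)
The row with r = 2 (the gcd) gives the Bezout coefficients s = -1, t = 5.
Result: 898 · (-1) + 180 · (5) = 2.

gcd(898, 180) = 2; s = -1, t = 5 (check: 898·(-1) + 180·5 = 2).


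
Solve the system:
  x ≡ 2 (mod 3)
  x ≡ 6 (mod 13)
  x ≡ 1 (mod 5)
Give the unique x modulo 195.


Moduli 3, 13, 5 are pairwise coprime; by CRT there is a unique solution modulo M = 3 · 13 · 5 = 195.
Solve pairwise, accumulating the modulus:
  Start with x ≡ 2 (mod 3).
  Combine with x ≡ 6 (mod 13): since gcd(3, 13) = 1, we get a unique residue mod 39.
    Write x = 2 + 3·t and substitute into x ≡ 6 (mod 13): 3·t ≡ 6 − 2 = 4 (mod 13).
    The inverse of 3 mod 13 is 9 (since 3·9 = 27 = 2·13 + 1), so t ≡ 9·4 = 36 ≡ 10 (mod 13).
    Then x = 2 + 3·10 = 32, valid modulo lcm(3, 13) = 39: x ≡ 32 (mod 39).
  Combine with x ≡ 1 (mod 5): since gcd(39, 5) = 1, we get a unique residue mod 195.
    Write x = 32 + 39·t and substitute into x ≡ 1 (mod 5): 39·t ≡ 1 − 32 = -31 (mod 5).
    Reduce coefficients mod 5: 4·t ≡ 4 (mod 5).
    The inverse of 4 mod 5 is 4 (since 4·4 = 16 = 3·5 + 1), so t ≡ 4·4 = 16 ≡ 1 (mod 5).
    Then x = 32 + 39·1 = 71, valid modulo lcm(39, 5) = 195: x ≡ 71 (mod 195).
Verify: 71 mod 3 = 2 ✓, 71 mod 13 = 6 ✓, 71 mod 5 = 1 ✓.

x ≡ 71 (mod 195).


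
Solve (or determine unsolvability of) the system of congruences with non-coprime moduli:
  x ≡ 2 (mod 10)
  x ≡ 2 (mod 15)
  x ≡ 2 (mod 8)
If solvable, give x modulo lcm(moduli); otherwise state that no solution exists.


Moduli 10, 15, 8 are not pairwise coprime, so CRT works modulo lcm(m_i) when all pairwise compatibility conditions hold.
Pairwise compatibility: gcd(m_i, m_j) must divide a_i - a_j for every pair.
Merge one congruence at a time:
  Start: x ≡ 2 (mod 10).
  Combine with x ≡ 2 (mod 15): gcd(10, 15) = 5; 2 - 2 = 0, which IS divisible by 5, so compatible.
    Write x = 2 + 10·t and substitute into x ≡ 2 (mod 15): 10·t ≡ 2 − 2 = 0 (mod 15).
    Divide the congruence (and modulus) by g = 5: 2·t ≡ 0 (mod 3).
    The inverse of 2 mod 3 is 2 (since 2·2 = 4 = 1·3 + 1), so t ≡ 2·0 = 0 ≡ 0 (mod 3).
    Then x = 2 + 10·0 = 2, valid modulo lcm(10, 15) = 30: x ≡ 2 (mod 30).
  Combine with x ≡ 2 (mod 8): gcd(30, 8) = 2; 2 - 2 = 0, which IS divisible by 2, so compatible.
    Write x = 2 + 30·t and substitute into x ≡ 2 (mod 8): 30·t ≡ 2 − 2 = 0 (mod 8).
    Divide the congruence (and modulus) by g = 2: 15·t ≡ 0 (mod 4).
    Reduce coefficients mod 4: 3·t ≡ 0 (mod 4).
    The inverse of 3 mod 4 is 3 (since 3·3 = 9 = 2·4 + 1), so t ≡ 3·0 = 0 ≡ 0 (mod 4).
    Then x = 2 + 30·0 = 2, valid modulo lcm(30, 8) = 120: x ≡ 2 (mod 120).
Verify: 2 mod 10 = 2, 2 mod 15 = 2, 2 mod 8 = 2.

x ≡ 2 (mod 120).


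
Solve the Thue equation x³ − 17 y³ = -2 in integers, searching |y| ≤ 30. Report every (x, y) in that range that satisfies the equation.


The equation is x³ - 17y³ = -2. For fixed y, x³ = 17·y³ − 2, so a solution requires the RHS to be a perfect cube.
Strategy: iterate y from -30 to 30, compute RHS = 17·y³ − 2, and check whether it is a (positive or negative) perfect cube.
Check small values of y:
  y = 0: RHS = -2 is not a perfect cube.
  y = 1: RHS = 15 is not a perfect cube.
  y = -1: RHS = -19 is not a perfect cube.
  y = 2: RHS = 134 is not a perfect cube.
  y = -2: RHS = -138 is not a perfect cube.
  y = 3: RHS = 457 is not a perfect cube.
  y = -3: RHS = -461 is not a perfect cube.
Continuing the search up to |y| = 30 finds no solutions either.
No (x, y) in the scanned range satisfies the equation.

No integer solutions with |y| ≤ 30.


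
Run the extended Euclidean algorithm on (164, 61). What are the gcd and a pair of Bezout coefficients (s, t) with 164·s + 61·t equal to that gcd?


Euclidean algorithm on (164, 61) — divide until remainder is 0:
  164 = 2 · 61 + 42
  61 = 1 · 42 + 19
  42 = 2 · 19 + 4
  19 = 4 · 4 + 3
  4 = 1 · 3 + 1
  3 = 3 · 1 + 0
gcd(164, 61) = 1.
Track Bezout coefficients alongside the remainders: start with r₀ = 164 = a·1 + b·0 (s = 1, t = 0) and r₁ = 61 = a·0 + b·1 (s = 0, t = 1); each new remainder r_{k+1} = r_{k-1} − q_k·r_k inherits s_{k+1} = s_{k-1} − q_k·s_k, t_{k+1} = t_{k-1} − q_k·t_k, so r_k = a·s_k + b·t_k at every step:
  q = 2: r = 42, s = 1 − 2·0 = 1, t = 0 − 2·1 = -2  (check: 164·1 + 61·(-2) = 42)
  q = 1: r = 19, s = 0 − 1·1 = -1, t = 1 − 1·(-2) = 3  (check: 164·(-1) + 61·3 = 19)
  q = 2: r = 4, s = 1 − 2·(-1) = 3, t = -2 − 2·3 = -8  (check: 164·3 + 61·(-8) = 4)
  q = 4: r = 3, s = -1 − 4·3 = -13, t = 3 − 4·(-8) = 35  (check: 164·(-13) + 61·35 = 3)
  q = 1: r = 1, s = 3 − 1·(-13) = 16, t = -8 − 1·35 = -43  (check: 164·16 + 61·(-43) = 1)
The row with r = 1 (the gcd) gives the Bezout coefficients s = 16, t = -43.
Result: 164 · (16) + 61 · (-43) = 1.

gcd(164, 61) = 1; s = 16, t = -43 (check: 164·16 + 61·(-43) = 1).


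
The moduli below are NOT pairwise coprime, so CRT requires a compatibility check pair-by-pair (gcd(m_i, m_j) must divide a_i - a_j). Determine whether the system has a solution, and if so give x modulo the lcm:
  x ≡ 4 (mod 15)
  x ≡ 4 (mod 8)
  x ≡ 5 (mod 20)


Moduli 15, 8, 20 are not pairwise coprime, so CRT works modulo lcm(m_i) when all pairwise compatibility conditions hold.
Pairwise compatibility: gcd(m_i, m_j) must divide a_i - a_j for every pair.
Merge one congruence at a time:
  Start: x ≡ 4 (mod 15).
  Combine with x ≡ 4 (mod 8): gcd(15, 8) = 1; 4 - 4 = 0, which IS divisible by 1, so compatible.
    Write x = 4 + 15·t and substitute into x ≡ 4 (mod 8): 15·t ≡ 4 − 4 = 0 (mod 8).
    Reduce coefficients mod 8: 7·t ≡ 0 (mod 8).
    The inverse of 7 mod 8 is 7 (since 7·7 = 49 = 6·8 + 1), so t ≡ 7·0 = 0 ≡ 0 (mod 8).
    Then x = 4 + 15·0 = 4, valid modulo lcm(15, 8) = 120: x ≡ 4 (mod 120).
  Combine with x ≡ 5 (mod 20): gcd(120, 20) = 20, and 5 - 4 = 1 is NOT divisible by 20.
    ⇒ system is inconsistent (no integer solution).

No solution (the system is inconsistent).


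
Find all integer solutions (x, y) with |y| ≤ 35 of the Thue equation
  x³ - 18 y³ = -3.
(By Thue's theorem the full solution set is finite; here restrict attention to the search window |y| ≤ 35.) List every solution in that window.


The equation is x³ - 18y³ = -3. For fixed y, x³ = 18·y³ − 3, so a solution requires the RHS to be a perfect cube.
Strategy: iterate y from -35 to 35, compute RHS = 18·y³ − 3, and check whether it is a (positive or negative) perfect cube.
Check small values of y:
  y = 0: RHS = -3 is not a perfect cube.
  y = 1: RHS = 15 is not a perfect cube.
  y = -1: RHS = -21 is not a perfect cube.
  y = 2: RHS = 141 is not a perfect cube.
  y = -2: RHS = -147 is not a perfect cube.
  y = 3: RHS = 483 is not a perfect cube.
  y = -3: RHS = -489 is not a perfect cube.
Continuing the search up to |y| = 35 finds no solutions either.
No (x, y) in the scanned range satisfies the equation.

No integer solutions with |y| ≤ 35.


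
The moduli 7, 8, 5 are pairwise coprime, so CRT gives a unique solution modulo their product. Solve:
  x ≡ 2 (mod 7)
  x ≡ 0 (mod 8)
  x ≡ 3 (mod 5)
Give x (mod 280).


Moduli 7, 8, 5 are pairwise coprime; by CRT there is a unique solution modulo M = 7 · 8 · 5 = 280.
Solve pairwise, accumulating the modulus:
  Start with x ≡ 2 (mod 7).
  Combine with x ≡ 0 (mod 8): since gcd(7, 8) = 1, we get a unique residue mod 56.
    Write x = 2 + 7·t and substitute into x ≡ 0 (mod 8): 7·t ≡ 0 − 2 = -2 (mod 8).
    Reduce coefficients mod 8: 7·t ≡ 6 (mod 8).
    The inverse of 7 mod 8 is 7 (since 7·7 = 49 = 6·8 + 1), so t ≡ 7·6 = 42 ≡ 2 (mod 8).
    Then x = 2 + 7·2 = 16, valid modulo lcm(7, 8) = 56: x ≡ 16 (mod 56).
  Combine with x ≡ 3 (mod 5): since gcd(56, 5) = 1, we get a unique residue mod 280.
    Write x = 16 + 56·t and substitute into x ≡ 3 (mod 5): 56·t ≡ 3 − 16 = -13 (mod 5).
    Reduce coefficients mod 5: 1·t ≡ 2 (mod 5).
    So t ≡ 2 (mod 5).
    Then x = 16 + 56·2 = 128, valid modulo lcm(56, 5) = 280: x ≡ 128 (mod 280).
Verify: 128 mod 7 = 2 ✓, 128 mod 8 = 0 ✓, 128 mod 5 = 3 ✓.

x ≡ 128 (mod 280).


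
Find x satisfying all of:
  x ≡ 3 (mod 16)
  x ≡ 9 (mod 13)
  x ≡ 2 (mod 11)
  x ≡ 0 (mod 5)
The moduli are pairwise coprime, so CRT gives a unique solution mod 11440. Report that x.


Product of moduli M = 16 · 13 · 11 · 5 = 11440.
Merge one congruence at a time:
  Start: x ≡ 3 (mod 16).
  Combine with x ≡ 9 (mod 13); new modulus lcm = 208.
    Write x = 3 + 16·t and substitute into x ≡ 9 (mod 13): 16·t ≡ 9 − 3 = 6 (mod 13).
    Reduce coefficients mod 13: 3·t ≡ 6 (mod 13).
    The inverse of 3 mod 13 is 9 (since 3·9 = 27 = 2·13 + 1), so t ≡ 9·6 = 54 ≡ 2 (mod 13).
    Then x = 3 + 16·2 = 35, valid modulo lcm(16, 13) = 208: x ≡ 35 (mod 208).
  Combine with x ≡ 2 (mod 11); new modulus lcm = 2288.
    Write x = 35 + 208·t and substitute into x ≡ 2 (mod 11): 208·t ≡ 2 − 35 = -33 (mod 11).
    Reduce coefficients mod 11: 10·t ≡ 0 (mod 11).
    The inverse of 10 mod 11 is 10 (since 10·10 = 100 = 9·11 + 1), so t ≡ 10·0 = 0 ≡ 0 (mod 11).
    Then x = 35 + 208·0 = 35, valid modulo lcm(208, 11) = 2288: x ≡ 35 (mod 2288).
  Combine with x ≡ 0 (mod 5); new modulus lcm = 11440.
    Write x = 35 + 2288·t and substitute into x ≡ 0 (mod 5): 2288·t ≡ 0 − 35 = -35 (mod 5).
    Reduce coefficients mod 5: 3·t ≡ 0 (mod 5).
    The inverse of 3 mod 5 is 2 (since 3·2 = 6 = 1·5 + 1), so t ≡ 2·0 = 0 ≡ 0 (mod 5).
    Then x = 35 + 2288·0 = 35, valid modulo lcm(2288, 5) = 11440: x ≡ 35 (mod 11440).
Verify against each original: 35 mod 16 = 3, 35 mod 13 = 9, 35 mod 11 = 2, 35 mod 5 = 0.

x ≡ 35 (mod 11440).


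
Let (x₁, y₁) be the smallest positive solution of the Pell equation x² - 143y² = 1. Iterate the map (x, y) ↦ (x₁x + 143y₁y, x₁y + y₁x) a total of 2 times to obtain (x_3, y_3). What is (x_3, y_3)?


Step 1: Find the fundamental solution (x₁, y₁) of x² - 143y² = 1.
  Expand √143 as a continued fraction. a₀ = ⌊√143⌋ = 11; iterate m_{k+1} = d_k·a_k − m_k, d_{k+1} = (143 − m_{k+1}²)/d_k, a_{k+1} = ⌊(a₀ + m_{k+1})/d_{k+1}⌋ (starting m₀ = 0, d₀ = 1), with convergents p_k = a_k·p_{k-1} + p_{k-2}, q_k = a_k·q_{k-1} + q_{k-2} (p₋₁ = 1, q₋₁ = 0):
  k = 0: a₀ = 11; p₀/q₀ = 11/1; p₀² − 143·q₀² = 121 − 143 = -22.
  k = 1: m = 11, d = 22, a = ⌊(11 + 11)/22⌋ = 1; p/q = (1·11 + 1)/(1·1 + 0) = 12/1; p² − 143·q² = 144 − 143 = 1.
  The first convergent with p² − 143·q² = 1 gives the fundamental solution (x₁, y₁) = (12, 1).
Step 2: Apply the recurrence (x_{n+1}, y_{n+1}) = (x₁x_n + 143y₁y_n, x₁y_n + y₁x_n) repeatedly.
  From (x_1, y_1) = (12, 1): x_2 = 12·12 + 143·1·1 = 287; y_2 = 12·1 + 1·12 = 24.
  From (x_2, y_2) = (287, 24): x_3 = 12·287 + 143·1·24 = 6876; y_3 = 12·24 + 1·287 = 575.
Step 3: Verify x_3² - 143·y_3² = 47279376 - 47279375 = 1 (should be 1). ✓

(x_1, y_1) = (12, 1); (x_3, y_3) = (6876, 575).


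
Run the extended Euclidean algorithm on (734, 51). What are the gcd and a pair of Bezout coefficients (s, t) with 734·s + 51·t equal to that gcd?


Euclidean algorithm on (734, 51) — divide until remainder is 0:
  734 = 14 · 51 + 20
  51 = 2 · 20 + 11
  20 = 1 · 11 + 9
  11 = 1 · 9 + 2
  9 = 4 · 2 + 1
  2 = 2 · 1 + 0
gcd(734, 51) = 1.
Track Bezout coefficients alongside the remainders: start with r₀ = 734 = a·1 + b·0 (s = 1, t = 0) and r₁ = 51 = a·0 + b·1 (s = 0, t = 1); each new remainder r_{k+1} = r_{k-1} − q_k·r_k inherits s_{k+1} = s_{k-1} − q_k·s_k, t_{k+1} = t_{k-1} − q_k·t_k, so r_k = a·s_k + b·t_k at every step:
  q = 14: r = 20, s = 1 − 14·0 = 1, t = 0 − 14·1 = -14  (check: 734·1 + 51·(-14) = 20)
  q = 2: r = 11, s = 0 − 2·1 = -2, t = 1 − 2·(-14) = 29  (check: 734·(-2) + 51·29 = 11)
  q = 1: r = 9, s = 1 − 1·(-2) = 3, t = -14 − 1·29 = -43  (check: 734·3 + 51·(-43) = 9)
  q = 1: r = 2, s = -2 − 1·3 = -5, t = 29 − 1·(-43) = 72  (check: 734·(-5) + 51·72 = 2)
  q = 4: r = 1, s = 3 − 4·(-5) = 23, t = -43 − 4·72 = -331  (check: 734·23 + 51·(-331) = 1)
The row with r = 1 (the gcd) gives the Bezout coefficients s = 23, t = -331.
Result: 734 · (23) + 51 · (-331) = 1.

gcd(734, 51) = 1; s = 23, t = -331 (check: 734·23 + 51·(-331) = 1).


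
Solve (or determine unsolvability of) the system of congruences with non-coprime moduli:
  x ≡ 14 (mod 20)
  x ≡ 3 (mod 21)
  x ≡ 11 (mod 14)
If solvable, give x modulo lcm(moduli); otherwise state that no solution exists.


Moduli 20, 21, 14 are not pairwise coprime, so CRT works modulo lcm(m_i) when all pairwise compatibility conditions hold.
Pairwise compatibility: gcd(m_i, m_j) must divide a_i - a_j for every pair.
Merge one congruence at a time:
  Start: x ≡ 14 (mod 20).
  Combine with x ≡ 3 (mod 21): gcd(20, 21) = 1; 3 - 14 = -11, which IS divisible by 1, so compatible.
    Write x = 14 + 20·t and substitute into x ≡ 3 (mod 21): 20·t ≡ 3 − 14 = -11 (mod 21).
    Reduce coefficients mod 21: 20·t ≡ 10 (mod 21).
    The inverse of 20 mod 21 is 20 (since 20·20 = 400 = 19·21 + 1), so t ≡ 20·10 = 200 ≡ 11 (mod 21).
    Then x = 14 + 20·11 = 234, valid modulo lcm(20, 21) = 420: x ≡ 234 (mod 420).
  Combine with x ≡ 11 (mod 14): gcd(420, 14) = 14, and 11 - 234 = -223 is NOT divisible by 14.
    ⇒ system is inconsistent (no integer solution).

No solution (the system is inconsistent).


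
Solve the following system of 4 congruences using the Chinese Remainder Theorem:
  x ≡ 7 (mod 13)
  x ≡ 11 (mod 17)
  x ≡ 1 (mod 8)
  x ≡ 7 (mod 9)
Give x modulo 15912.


Product of moduli M = 13 · 17 · 8 · 9 = 15912.
Merge one congruence at a time:
  Start: x ≡ 7 (mod 13).
  Combine with x ≡ 11 (mod 17); new modulus lcm = 221.
    Write x = 7 + 13·t and substitute into x ≡ 11 (mod 17): 13·t ≡ 11 − 7 = 4 (mod 17).
    The inverse of 13 mod 17 is 4 (since 13·4 = 52 = 3·17 + 1), so t ≡ 4·4 = 16 ≡ 16 (mod 17).
    Then x = 7 + 13·16 = 215, valid modulo lcm(13, 17) = 221: x ≡ 215 (mod 221).
  Combine with x ≡ 1 (mod 8); new modulus lcm = 1768.
    Write x = 215 + 221·t and substitute into x ≡ 1 (mod 8): 221·t ≡ 1 − 215 = -214 (mod 8).
    Reduce coefficients mod 8: 5·t ≡ 2 (mod 8).
    The inverse of 5 mod 8 is 5 (since 5·5 = 25 = 3·8 + 1), so t ≡ 5·2 = 10 ≡ 2 (mod 8).
    Then x = 215 + 221·2 = 657, valid modulo lcm(221, 8) = 1768: x ≡ 657 (mod 1768).
  Combine with x ≡ 7 (mod 9); new modulus lcm = 15912.
    Write x = 657 + 1768·t and substitute into x ≡ 7 (mod 9): 1768·t ≡ 7 − 657 = -650 (mod 9).
    Reduce coefficients mod 9: 4·t ≡ 7 (mod 9).
    The inverse of 4 mod 9 is 7 (since 4·7 = 28 = 3·9 + 1), so t ≡ 7·7 = 49 ≡ 4 (mod 9).
    Then x = 657 + 1768·4 = 7729, valid modulo lcm(1768, 9) = 15912: x ≡ 7729 (mod 15912).
Verify against each original: 7729 mod 13 = 7, 7729 mod 17 = 11, 7729 mod 8 = 1, 7729 mod 9 = 7.

x ≡ 7729 (mod 15912).


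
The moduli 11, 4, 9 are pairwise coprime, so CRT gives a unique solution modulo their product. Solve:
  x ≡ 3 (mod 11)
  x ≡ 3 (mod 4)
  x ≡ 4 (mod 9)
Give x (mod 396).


Moduli 11, 4, 9 are pairwise coprime; by CRT there is a unique solution modulo M = 11 · 4 · 9 = 396.
Solve pairwise, accumulating the modulus:
  Start with x ≡ 3 (mod 11).
  Combine with x ≡ 3 (mod 4): since gcd(11, 4) = 1, we get a unique residue mod 44.
    Write x = 3 + 11·t and substitute into x ≡ 3 (mod 4): 11·t ≡ 3 − 3 = 0 (mod 4).
    Reduce coefficients mod 4: 3·t ≡ 0 (mod 4).
    The inverse of 3 mod 4 is 3 (since 3·3 = 9 = 2·4 + 1), so t ≡ 3·0 = 0 ≡ 0 (mod 4).
    Then x = 3 + 11·0 = 3, valid modulo lcm(11, 4) = 44: x ≡ 3 (mod 44).
  Combine with x ≡ 4 (mod 9): since gcd(44, 9) = 1, we get a unique residue mod 396.
    Write x = 3 + 44·t and substitute into x ≡ 4 (mod 9): 44·t ≡ 4 − 3 = 1 (mod 9).
    Reduce coefficients mod 9: 8·t ≡ 1 (mod 9).
    The inverse of 8 mod 9 is 8 (since 8·8 = 64 = 7·9 + 1), so t ≡ 8·1 = 8 ≡ 8 (mod 9).
    Then x = 3 + 44·8 = 355, valid modulo lcm(44, 9) = 396: x ≡ 355 (mod 396).
Verify: 355 mod 11 = 3 ✓, 355 mod 4 = 3 ✓, 355 mod 9 = 4 ✓.

x ≡ 355 (mod 396).


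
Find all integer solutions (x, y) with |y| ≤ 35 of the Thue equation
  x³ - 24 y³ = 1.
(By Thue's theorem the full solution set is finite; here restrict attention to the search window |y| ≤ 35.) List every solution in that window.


The equation is x³ - 24y³ = 1. For fixed y, x³ = 24·y³ + 1, so a solution requires the RHS to be a perfect cube.
Strategy: iterate y from -35 to 35, compute RHS = 24·y³ + 1, and check whether it is a (positive or negative) perfect cube.
Check small values of y:
  y = 0: RHS = 1 = (1)³ ⇒ x = 1 works.
  y = 1: RHS = 25 is not a perfect cube.
  y = -1: RHS = -23 is not a perfect cube.
  y = 2: RHS = 193 is not a perfect cube.
  y = -2: RHS = -191 is not a perfect cube.
  y = 3: RHS = 649 is not a perfect cube.
  y = -3: RHS = -647 is not a perfect cube.
Continuing the search up to |y| = 35 finds no further solutions beyond those listed.
Collected solutions: (1, 0).

Solutions (with |y| ≤ 35): (1, 0).


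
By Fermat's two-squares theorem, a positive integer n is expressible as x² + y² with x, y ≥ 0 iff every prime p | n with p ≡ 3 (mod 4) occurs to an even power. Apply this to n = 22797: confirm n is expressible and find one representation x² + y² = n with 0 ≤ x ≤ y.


Step 1: Factor n = 22797 = 3^2 · 17 · 149.
Step 2: Check the mod-4 condition on each prime factor: 3 ≡ 3 (mod 4), exponent 2 (must be even); 17 ≡ 1 (mod 4), exponent 1; 149 ≡ 1 (mod 4), exponent 1.
All primes ≡ 3 (mod 4) appear to even exponent (or don't appear), so by the two-squares theorem n IS expressible as a sum of two squares.
Step 3: Build a representation. Group n = k² · m with k = 3 and m = 17 · 149 = 2533 (a product of primes ≡ 1 (mod 4)); a representation of m scales to one of n via (k·x)² + (k·y)² = k²(x² + y²). Each prime p ≡ 1 (mod 4) is itself a sum of two squares; find a² by testing p − a² for a perfect square:
  17: 17 − 1² = 16 = 4² ⇒ 17 = 1² + 4².
  149: 149 − 1² = 148, 149 − 2² = 145, 149 − 3² = 140, 149 − 4² = 133, 149 − 5² = 124, 149 − 6² = 113, 149 − 7² = 100 = 10² ⇒ 149 = 7² + 10².
  Combine using the Brahmagupta–Fibonacci identity (a² + b²)(c² + d²) = (ac − bd)² + (ad + bc)² = (ac + bd)² + (ad − bc)²:
  17 · 149 = 2533: from (1² + 4²)(7² + 10²), take (1·7 − 4·10, 1·10 + 4·7) = (7 − 40, 10 + 28) = (-33, 38); dropping signs (only squares matter) gives (33, 38); check 33² + 38² = 1089 + 1444 = 2533 ✓.
  Scale by k = 3: (3·33, 3·38) = (99, 114).
Step 4: Order so x ≤ y and verify: 99² + 114² = 9801 + 12996 = 22797 = n. ✓

n = 22797 = 99² + 114² (one valid representation with x ≤ y).


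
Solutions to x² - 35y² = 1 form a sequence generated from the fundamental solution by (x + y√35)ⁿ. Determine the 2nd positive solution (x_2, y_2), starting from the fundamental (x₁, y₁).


Step 1: Find the fundamental solution (x₁, y₁) of x² - 35y² = 1.
  Expand √35 as a continued fraction. a₀ = ⌊√35⌋ = 5; iterate m_{k+1} = d_k·a_k − m_k, d_{k+1} = (35 − m_{k+1}²)/d_k, a_{k+1} = ⌊(a₀ + m_{k+1})/d_{k+1}⌋ (starting m₀ = 0, d₀ = 1), with convergents p_k = a_k·p_{k-1} + p_{k-2}, q_k = a_k·q_{k-1} + q_{k-2} (p₋₁ = 1, q₋₁ = 0):
  k = 0: a₀ = 5; p₀/q₀ = 5/1; p₀² − 35·q₀² = 25 − 35 = -10.
  k = 1: m = 5, d = 10, a = ⌊(5 + 5)/10⌋ = 1; p/q = (1·5 + 1)/(1·1 + 0) = 6/1; p² − 35·q² = 36 − 35 = 1.
  The first convergent with p² − 35·q² = 1 gives the fundamental solution (x₁, y₁) = (6, 1).
Step 2: Apply the recurrence (x_{n+1}, y_{n+1}) = (x₁x_n + 35y₁y_n, x₁y_n + y₁x_n) repeatedly.
  From (x_1, y_1) = (6, 1): x_2 = 6·6 + 35·1·1 = 71; y_2 = 6·1 + 1·6 = 12.
Step 3: Verify x_2² - 35·y_2² = 5041 - 5040 = 1 (should be 1). ✓

(x_1, y_1) = (6, 1); (x_2, y_2) = (71, 12).


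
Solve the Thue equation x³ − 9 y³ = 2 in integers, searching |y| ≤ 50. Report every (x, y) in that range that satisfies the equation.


The equation is x³ - 9y³ = 2. For fixed y, x³ = 9·y³ + 2, so a solution requires the RHS to be a perfect cube.
Strategy: iterate y from -50 to 50, compute RHS = 9·y³ + 2, and check whether it is a (positive or negative) perfect cube.
Check small values of y:
  y = 0: RHS = 2 is not a perfect cube.
  y = 1: RHS = 11 is not a perfect cube.
  y = -1: RHS = -7 is not a perfect cube.
  y = 2: RHS = 74 is not a perfect cube.
  y = -2: RHS = -70 is not a perfect cube.
  y = 3: RHS = 245 is not a perfect cube.
  y = -3: RHS = -241 is not a perfect cube.
Continuing the search up to |y| = 50 finds no solutions either.
No (x, y) in the scanned range satisfies the equation.

No integer solutions with |y| ≤ 50.


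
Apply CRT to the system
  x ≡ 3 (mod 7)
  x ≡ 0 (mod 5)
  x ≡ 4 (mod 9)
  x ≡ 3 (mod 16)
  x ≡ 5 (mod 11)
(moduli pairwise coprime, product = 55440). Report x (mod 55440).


Product of moduli M = 7 · 5 · 9 · 16 · 11 = 55440.
Merge one congruence at a time:
  Start: x ≡ 3 (mod 7).
  Combine with x ≡ 0 (mod 5); new modulus lcm = 35.
    Write x = 3 + 7·t and substitute into x ≡ 0 (mod 5): 7·t ≡ 0 − 3 = -3 (mod 5).
    Reduce coefficients mod 5: 2·t ≡ 2 (mod 5).
    The inverse of 2 mod 5 is 3 (since 2·3 = 6 = 1·5 + 1), so t ≡ 3·2 = 6 ≡ 1 (mod 5).
    Then x = 3 + 7·1 = 10, valid modulo lcm(7, 5) = 35: x ≡ 10 (mod 35).
  Combine with x ≡ 4 (mod 9); new modulus lcm = 315.
    Write x = 10 + 35·t and substitute into x ≡ 4 (mod 9): 35·t ≡ 4 − 10 = -6 (mod 9).
    Reduce coefficients mod 9: 8·t ≡ 3 (mod 9).
    The inverse of 8 mod 9 is 8 (since 8·8 = 64 = 7·9 + 1), so t ≡ 8·3 = 24 ≡ 6 (mod 9).
    Then x = 10 + 35·6 = 220, valid modulo lcm(35, 9) = 315: x ≡ 220 (mod 315).
  Combine with x ≡ 3 (mod 16); new modulus lcm = 5040.
    Write x = 220 + 315·t and substitute into x ≡ 3 (mod 16): 315·t ≡ 3 − 220 = -217 (mod 16).
    Reduce coefficients mod 16: 11·t ≡ 7 (mod 16).
    The inverse of 11 mod 16 is 3 (since 11·3 = 33 = 2·16 + 1), so t ≡ 3·7 = 21 ≡ 5 (mod 16).
    Then x = 220 + 315·5 = 1795, valid modulo lcm(315, 16) = 5040: x ≡ 1795 (mod 5040).
  Combine with x ≡ 5 (mod 11); new modulus lcm = 55440.
    Write x = 1795 + 5040·t and substitute into x ≡ 5 (mod 11): 5040·t ≡ 5 − 1795 = -1790 (mod 11).
    Reduce coefficients mod 11: 2·t ≡ 3 (mod 11).
    The inverse of 2 mod 11 is 6 (since 2·6 = 12 = 1·11 + 1), so t ≡ 6·3 = 18 ≡ 7 (mod 11).
    Then x = 1795 + 5040·7 = 37075, valid modulo lcm(5040, 11) = 55440: x ≡ 37075 (mod 55440).
Verify against each original: 37075 mod 7 = 3, 37075 mod 5 = 0, 37075 mod 9 = 4, 37075 mod 16 = 3, 37075 mod 11 = 5.

x ≡ 37075 (mod 55440).


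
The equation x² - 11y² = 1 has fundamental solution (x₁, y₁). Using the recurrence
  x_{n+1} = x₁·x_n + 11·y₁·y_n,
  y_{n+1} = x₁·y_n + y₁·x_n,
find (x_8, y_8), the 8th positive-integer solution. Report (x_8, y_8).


Step 1: Find the fundamental solution (x₁, y₁) of x² - 11y² = 1.
  Expand √11 as a continued fraction. a₀ = ⌊√11⌋ = 3; iterate m_{k+1} = d_k·a_k − m_k, d_{k+1} = (11 − m_{k+1}²)/d_k, a_{k+1} = ⌊(a₀ + m_{k+1})/d_{k+1}⌋ (starting m₀ = 0, d₀ = 1), with convergents p_k = a_k·p_{k-1} + p_{k-2}, q_k = a_k·q_{k-1} + q_{k-2} (p₋₁ = 1, q₋₁ = 0):
  k = 0: a₀ = 3; p₀/q₀ = 3/1; p₀² − 11·q₀² = 9 − 11 = -2.
  k = 1: m = 3, d = 2, a = ⌊(3 + 3)/2⌋ = 3; p/q = (3·3 + 1)/(3·1 + 0) = 10/3; p² − 11·q² = 100 − 99 = 1.
  The first convergent with p² − 11·q² = 1 gives the fundamental solution (x₁, y₁) = (10, 3).
Step 2: Apply the recurrence (x_{n+1}, y_{n+1}) = (x₁x_n + 11y₁y_n, x₁y_n + y₁x_n) repeatedly.
  From (x_1, y_1) = (10, 3): x_2 = 10·10 + 11·3·3 = 199; y_2 = 10·3 + 3·10 = 60.
  From (x_2, y_2) = (199, 60): x_3 = 10·199 + 11·3·60 = 3970; y_3 = 10·60 + 3·199 = 1197.
  From (x_3, y_3) = (3970, 1197): x_4 = 10·3970 + 11·3·1197 = 79201; y_4 = 10·1197 + 3·3970 = 23880.
  From (x_4, y_4) = (79201, 23880): x_5 = 10·79201 + 11·3·23880 = 1580050; y_5 = 10·23880 + 3·79201 = 476403.
  From (x_5, y_5) = (1580050, 476403): x_6 = 10·1580050 + 11·3·476403 = 31521799; y_6 = 10·476403 + 3·1580050 = 9504180.
  From (x_6, y_6) = (31521799, 9504180): x_7 = 10·31521799 + 11·3·9504180 = 628855930; y_7 = 10·9504180 + 3·31521799 = 189607197.
  From (x_7, y_7) = (628855930, 189607197): x_8 = 10·628855930 + 11·3·189607197 = 12545596801; y_8 = 10·189607197 + 3·628855930 = 3782639760.
Step 3: Verify x_8² - 11·y_8² = 157391999093261433601 - 157391999093261433600 = 1 (should be 1). ✓

(x_1, y_1) = (10, 3); (x_8, y_8) = (12545596801, 3782639760).
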